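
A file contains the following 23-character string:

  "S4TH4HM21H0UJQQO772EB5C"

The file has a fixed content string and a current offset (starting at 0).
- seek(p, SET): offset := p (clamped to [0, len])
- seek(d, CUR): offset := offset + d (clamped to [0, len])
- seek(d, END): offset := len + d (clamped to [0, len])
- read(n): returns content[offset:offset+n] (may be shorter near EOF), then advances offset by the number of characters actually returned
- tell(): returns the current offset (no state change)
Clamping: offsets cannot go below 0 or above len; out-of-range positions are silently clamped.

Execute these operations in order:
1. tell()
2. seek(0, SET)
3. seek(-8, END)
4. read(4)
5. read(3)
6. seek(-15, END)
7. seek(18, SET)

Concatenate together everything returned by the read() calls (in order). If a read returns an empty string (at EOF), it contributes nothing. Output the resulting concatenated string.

Answer: O772EB5

Derivation:
After 1 (tell()): offset=0
After 2 (seek(0, SET)): offset=0
After 3 (seek(-8, END)): offset=15
After 4 (read(4)): returned 'O772', offset=19
After 5 (read(3)): returned 'EB5', offset=22
After 6 (seek(-15, END)): offset=8
After 7 (seek(18, SET)): offset=18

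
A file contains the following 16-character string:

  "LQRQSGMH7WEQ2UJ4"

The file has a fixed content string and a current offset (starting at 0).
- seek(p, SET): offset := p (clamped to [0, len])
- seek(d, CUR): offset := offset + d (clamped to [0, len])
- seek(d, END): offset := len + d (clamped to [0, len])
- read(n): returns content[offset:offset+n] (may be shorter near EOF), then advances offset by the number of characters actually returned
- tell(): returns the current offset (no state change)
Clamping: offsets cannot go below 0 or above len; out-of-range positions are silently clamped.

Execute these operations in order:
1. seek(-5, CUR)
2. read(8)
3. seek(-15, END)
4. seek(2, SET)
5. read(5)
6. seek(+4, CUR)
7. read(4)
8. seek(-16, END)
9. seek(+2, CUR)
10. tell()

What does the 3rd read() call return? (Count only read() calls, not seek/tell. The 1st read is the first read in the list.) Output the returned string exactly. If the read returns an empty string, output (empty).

After 1 (seek(-5, CUR)): offset=0
After 2 (read(8)): returned 'LQRQSGMH', offset=8
After 3 (seek(-15, END)): offset=1
After 4 (seek(2, SET)): offset=2
After 5 (read(5)): returned 'RQSGM', offset=7
After 6 (seek(+4, CUR)): offset=11
After 7 (read(4)): returned 'Q2UJ', offset=15
After 8 (seek(-16, END)): offset=0
After 9 (seek(+2, CUR)): offset=2
After 10 (tell()): offset=2

Answer: Q2UJ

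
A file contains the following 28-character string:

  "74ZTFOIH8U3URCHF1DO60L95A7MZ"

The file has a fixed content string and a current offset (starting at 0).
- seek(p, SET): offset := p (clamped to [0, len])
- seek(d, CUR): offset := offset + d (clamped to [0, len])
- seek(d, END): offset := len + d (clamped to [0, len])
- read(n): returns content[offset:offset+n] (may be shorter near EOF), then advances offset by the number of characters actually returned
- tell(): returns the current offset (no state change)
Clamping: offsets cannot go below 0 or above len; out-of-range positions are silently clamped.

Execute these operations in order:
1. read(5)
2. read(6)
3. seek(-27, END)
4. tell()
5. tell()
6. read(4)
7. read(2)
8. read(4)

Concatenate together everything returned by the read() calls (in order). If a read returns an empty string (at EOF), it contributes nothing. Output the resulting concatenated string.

Answer: 74ZTFOIH8U34ZTFOIH8U3

Derivation:
After 1 (read(5)): returned '74ZTF', offset=5
After 2 (read(6)): returned 'OIH8U3', offset=11
After 3 (seek(-27, END)): offset=1
After 4 (tell()): offset=1
After 5 (tell()): offset=1
After 6 (read(4)): returned '4ZTF', offset=5
After 7 (read(2)): returned 'OI', offset=7
After 8 (read(4)): returned 'H8U3', offset=11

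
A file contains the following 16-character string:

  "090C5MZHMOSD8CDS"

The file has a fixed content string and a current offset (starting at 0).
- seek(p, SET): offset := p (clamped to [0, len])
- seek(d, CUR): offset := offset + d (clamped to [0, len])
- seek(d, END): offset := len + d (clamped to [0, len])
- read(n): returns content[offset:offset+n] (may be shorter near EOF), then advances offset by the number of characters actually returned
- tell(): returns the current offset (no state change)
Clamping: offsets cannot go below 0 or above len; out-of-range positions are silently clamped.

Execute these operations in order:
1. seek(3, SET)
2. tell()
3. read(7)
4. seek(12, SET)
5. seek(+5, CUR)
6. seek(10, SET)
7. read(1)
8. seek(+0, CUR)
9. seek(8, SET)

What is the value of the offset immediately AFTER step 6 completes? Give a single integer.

After 1 (seek(3, SET)): offset=3
After 2 (tell()): offset=3
After 3 (read(7)): returned 'C5MZHMO', offset=10
After 4 (seek(12, SET)): offset=12
After 5 (seek(+5, CUR)): offset=16
After 6 (seek(10, SET)): offset=10

Answer: 10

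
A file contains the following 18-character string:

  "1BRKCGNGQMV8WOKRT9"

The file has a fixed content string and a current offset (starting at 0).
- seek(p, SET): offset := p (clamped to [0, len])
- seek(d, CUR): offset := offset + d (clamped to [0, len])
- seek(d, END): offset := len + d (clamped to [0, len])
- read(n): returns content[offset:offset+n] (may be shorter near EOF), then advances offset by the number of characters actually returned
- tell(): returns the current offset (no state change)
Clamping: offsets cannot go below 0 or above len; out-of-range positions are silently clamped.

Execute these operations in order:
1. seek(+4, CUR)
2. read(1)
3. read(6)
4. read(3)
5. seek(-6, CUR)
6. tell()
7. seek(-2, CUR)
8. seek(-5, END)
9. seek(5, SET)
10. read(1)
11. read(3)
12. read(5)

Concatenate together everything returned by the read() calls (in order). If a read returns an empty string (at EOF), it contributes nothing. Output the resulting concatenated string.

Answer: CGNGQMV8WOGNGQMV8WO

Derivation:
After 1 (seek(+4, CUR)): offset=4
After 2 (read(1)): returned 'C', offset=5
After 3 (read(6)): returned 'GNGQMV', offset=11
After 4 (read(3)): returned '8WO', offset=14
After 5 (seek(-6, CUR)): offset=8
After 6 (tell()): offset=8
After 7 (seek(-2, CUR)): offset=6
After 8 (seek(-5, END)): offset=13
After 9 (seek(5, SET)): offset=5
After 10 (read(1)): returned 'G', offset=6
After 11 (read(3)): returned 'NGQ', offset=9
After 12 (read(5)): returned 'MV8WO', offset=14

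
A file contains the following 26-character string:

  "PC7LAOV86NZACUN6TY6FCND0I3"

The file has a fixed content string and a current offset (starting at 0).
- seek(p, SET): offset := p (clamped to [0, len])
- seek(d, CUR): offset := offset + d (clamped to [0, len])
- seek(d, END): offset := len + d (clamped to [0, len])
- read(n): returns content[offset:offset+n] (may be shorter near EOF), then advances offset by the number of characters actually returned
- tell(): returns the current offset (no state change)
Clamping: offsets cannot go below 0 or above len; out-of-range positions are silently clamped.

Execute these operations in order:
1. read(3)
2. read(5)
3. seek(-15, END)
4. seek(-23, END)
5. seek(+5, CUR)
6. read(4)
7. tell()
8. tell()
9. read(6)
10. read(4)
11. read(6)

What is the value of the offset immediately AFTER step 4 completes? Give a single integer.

After 1 (read(3)): returned 'PC7', offset=3
After 2 (read(5)): returned 'LAOV8', offset=8
After 3 (seek(-15, END)): offset=11
After 4 (seek(-23, END)): offset=3

Answer: 3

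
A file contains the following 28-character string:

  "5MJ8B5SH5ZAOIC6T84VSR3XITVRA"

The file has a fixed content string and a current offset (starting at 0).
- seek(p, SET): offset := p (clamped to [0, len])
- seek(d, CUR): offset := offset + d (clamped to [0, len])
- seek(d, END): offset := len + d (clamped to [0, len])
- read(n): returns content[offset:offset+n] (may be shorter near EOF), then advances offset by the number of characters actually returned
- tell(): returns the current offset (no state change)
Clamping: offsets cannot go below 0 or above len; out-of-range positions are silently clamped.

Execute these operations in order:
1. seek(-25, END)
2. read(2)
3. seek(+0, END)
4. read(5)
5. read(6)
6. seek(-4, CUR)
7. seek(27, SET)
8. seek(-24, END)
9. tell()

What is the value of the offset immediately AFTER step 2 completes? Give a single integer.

After 1 (seek(-25, END)): offset=3
After 2 (read(2)): returned '8B', offset=5

Answer: 5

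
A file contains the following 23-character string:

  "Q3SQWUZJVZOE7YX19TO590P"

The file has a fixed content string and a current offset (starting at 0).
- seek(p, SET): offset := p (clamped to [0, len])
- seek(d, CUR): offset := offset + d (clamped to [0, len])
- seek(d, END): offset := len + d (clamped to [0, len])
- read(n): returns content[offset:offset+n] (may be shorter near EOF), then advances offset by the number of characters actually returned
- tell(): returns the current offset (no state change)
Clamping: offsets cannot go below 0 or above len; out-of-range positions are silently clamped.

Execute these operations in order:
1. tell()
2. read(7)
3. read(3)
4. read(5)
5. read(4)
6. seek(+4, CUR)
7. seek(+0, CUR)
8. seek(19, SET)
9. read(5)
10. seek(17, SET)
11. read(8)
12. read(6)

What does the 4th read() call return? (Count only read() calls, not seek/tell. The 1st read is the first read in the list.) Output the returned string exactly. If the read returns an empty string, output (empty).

After 1 (tell()): offset=0
After 2 (read(7)): returned 'Q3SQWUZ', offset=7
After 3 (read(3)): returned 'JVZ', offset=10
After 4 (read(5)): returned 'OE7YX', offset=15
After 5 (read(4)): returned '19TO', offset=19
After 6 (seek(+4, CUR)): offset=23
After 7 (seek(+0, CUR)): offset=23
After 8 (seek(19, SET)): offset=19
After 9 (read(5)): returned '590P', offset=23
After 10 (seek(17, SET)): offset=17
After 11 (read(8)): returned 'TO590P', offset=23
After 12 (read(6)): returned '', offset=23

Answer: 19TO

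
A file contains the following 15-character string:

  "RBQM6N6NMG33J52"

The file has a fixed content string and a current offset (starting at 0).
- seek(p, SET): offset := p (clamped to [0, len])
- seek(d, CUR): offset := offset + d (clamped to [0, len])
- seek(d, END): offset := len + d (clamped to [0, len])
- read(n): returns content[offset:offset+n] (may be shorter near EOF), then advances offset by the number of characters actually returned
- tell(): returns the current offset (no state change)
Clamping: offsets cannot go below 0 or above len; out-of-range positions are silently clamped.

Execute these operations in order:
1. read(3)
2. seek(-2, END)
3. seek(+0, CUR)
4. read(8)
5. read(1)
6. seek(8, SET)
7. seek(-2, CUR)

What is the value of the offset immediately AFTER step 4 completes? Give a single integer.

Answer: 15

Derivation:
After 1 (read(3)): returned 'RBQ', offset=3
After 2 (seek(-2, END)): offset=13
After 3 (seek(+0, CUR)): offset=13
After 4 (read(8)): returned '52', offset=15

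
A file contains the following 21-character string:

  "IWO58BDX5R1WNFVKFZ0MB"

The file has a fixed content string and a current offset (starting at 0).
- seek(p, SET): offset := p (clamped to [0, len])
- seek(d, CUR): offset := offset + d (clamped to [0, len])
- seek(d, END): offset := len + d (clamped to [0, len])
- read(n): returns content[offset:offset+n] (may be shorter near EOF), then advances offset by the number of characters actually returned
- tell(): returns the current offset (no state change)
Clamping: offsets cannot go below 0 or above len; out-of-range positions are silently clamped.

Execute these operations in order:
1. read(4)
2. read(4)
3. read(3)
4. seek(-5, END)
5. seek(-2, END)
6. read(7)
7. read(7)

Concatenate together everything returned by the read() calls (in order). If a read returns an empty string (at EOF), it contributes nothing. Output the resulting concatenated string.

Answer: IWO58BDX5R1MB

Derivation:
After 1 (read(4)): returned 'IWO5', offset=4
After 2 (read(4)): returned '8BDX', offset=8
After 3 (read(3)): returned '5R1', offset=11
After 4 (seek(-5, END)): offset=16
After 5 (seek(-2, END)): offset=19
After 6 (read(7)): returned 'MB', offset=21
After 7 (read(7)): returned '', offset=21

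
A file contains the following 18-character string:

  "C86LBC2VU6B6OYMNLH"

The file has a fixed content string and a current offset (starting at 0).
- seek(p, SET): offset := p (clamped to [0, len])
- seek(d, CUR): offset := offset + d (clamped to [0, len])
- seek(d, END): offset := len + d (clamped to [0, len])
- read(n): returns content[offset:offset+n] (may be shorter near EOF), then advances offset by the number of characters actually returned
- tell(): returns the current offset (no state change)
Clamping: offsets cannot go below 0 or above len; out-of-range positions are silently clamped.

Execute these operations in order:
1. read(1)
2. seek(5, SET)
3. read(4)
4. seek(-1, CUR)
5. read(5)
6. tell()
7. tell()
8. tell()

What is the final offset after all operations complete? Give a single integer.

After 1 (read(1)): returned 'C', offset=1
After 2 (seek(5, SET)): offset=5
After 3 (read(4)): returned 'C2VU', offset=9
After 4 (seek(-1, CUR)): offset=8
After 5 (read(5)): returned 'U6B6O', offset=13
After 6 (tell()): offset=13
After 7 (tell()): offset=13
After 8 (tell()): offset=13

Answer: 13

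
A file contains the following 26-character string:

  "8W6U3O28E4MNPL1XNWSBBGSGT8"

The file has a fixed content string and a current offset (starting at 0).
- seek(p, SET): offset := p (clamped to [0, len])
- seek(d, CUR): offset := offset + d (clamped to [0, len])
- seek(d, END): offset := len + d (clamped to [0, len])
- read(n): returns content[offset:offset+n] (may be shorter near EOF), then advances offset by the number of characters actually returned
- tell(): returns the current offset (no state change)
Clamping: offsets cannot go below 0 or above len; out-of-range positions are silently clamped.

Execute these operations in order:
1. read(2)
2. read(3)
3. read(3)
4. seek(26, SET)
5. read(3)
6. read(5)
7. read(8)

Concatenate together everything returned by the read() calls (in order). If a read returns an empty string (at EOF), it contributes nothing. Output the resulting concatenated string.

After 1 (read(2)): returned '8W', offset=2
After 2 (read(3)): returned '6U3', offset=5
After 3 (read(3)): returned 'O28', offset=8
After 4 (seek(26, SET)): offset=26
After 5 (read(3)): returned '', offset=26
After 6 (read(5)): returned '', offset=26
After 7 (read(8)): returned '', offset=26

Answer: 8W6U3O28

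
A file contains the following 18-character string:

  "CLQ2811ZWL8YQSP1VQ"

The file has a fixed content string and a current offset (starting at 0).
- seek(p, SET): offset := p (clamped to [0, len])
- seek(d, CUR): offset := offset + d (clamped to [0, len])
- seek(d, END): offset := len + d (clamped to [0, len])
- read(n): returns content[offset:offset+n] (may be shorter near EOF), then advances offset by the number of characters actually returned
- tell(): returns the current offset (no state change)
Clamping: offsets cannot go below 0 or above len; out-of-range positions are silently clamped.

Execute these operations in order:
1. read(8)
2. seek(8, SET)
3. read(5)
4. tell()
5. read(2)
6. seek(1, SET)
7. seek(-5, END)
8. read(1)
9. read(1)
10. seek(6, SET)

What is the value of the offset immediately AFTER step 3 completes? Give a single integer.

Answer: 13

Derivation:
After 1 (read(8)): returned 'CLQ2811Z', offset=8
After 2 (seek(8, SET)): offset=8
After 3 (read(5)): returned 'WL8YQ', offset=13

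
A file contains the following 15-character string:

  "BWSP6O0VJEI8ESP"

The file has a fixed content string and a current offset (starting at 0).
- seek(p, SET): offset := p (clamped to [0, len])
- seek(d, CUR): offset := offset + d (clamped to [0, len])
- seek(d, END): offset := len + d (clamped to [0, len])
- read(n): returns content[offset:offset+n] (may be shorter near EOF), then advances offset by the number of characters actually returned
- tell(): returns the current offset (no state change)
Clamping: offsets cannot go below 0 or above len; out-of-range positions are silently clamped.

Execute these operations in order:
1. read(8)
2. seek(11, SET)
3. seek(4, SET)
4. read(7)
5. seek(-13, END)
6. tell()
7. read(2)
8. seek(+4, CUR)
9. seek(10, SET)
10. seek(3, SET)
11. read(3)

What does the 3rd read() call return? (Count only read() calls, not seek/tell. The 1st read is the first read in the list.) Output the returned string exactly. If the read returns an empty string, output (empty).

Answer: SP

Derivation:
After 1 (read(8)): returned 'BWSP6O0V', offset=8
After 2 (seek(11, SET)): offset=11
After 3 (seek(4, SET)): offset=4
After 4 (read(7)): returned '6O0VJEI', offset=11
After 5 (seek(-13, END)): offset=2
After 6 (tell()): offset=2
After 7 (read(2)): returned 'SP', offset=4
After 8 (seek(+4, CUR)): offset=8
After 9 (seek(10, SET)): offset=10
After 10 (seek(3, SET)): offset=3
After 11 (read(3)): returned 'P6O', offset=6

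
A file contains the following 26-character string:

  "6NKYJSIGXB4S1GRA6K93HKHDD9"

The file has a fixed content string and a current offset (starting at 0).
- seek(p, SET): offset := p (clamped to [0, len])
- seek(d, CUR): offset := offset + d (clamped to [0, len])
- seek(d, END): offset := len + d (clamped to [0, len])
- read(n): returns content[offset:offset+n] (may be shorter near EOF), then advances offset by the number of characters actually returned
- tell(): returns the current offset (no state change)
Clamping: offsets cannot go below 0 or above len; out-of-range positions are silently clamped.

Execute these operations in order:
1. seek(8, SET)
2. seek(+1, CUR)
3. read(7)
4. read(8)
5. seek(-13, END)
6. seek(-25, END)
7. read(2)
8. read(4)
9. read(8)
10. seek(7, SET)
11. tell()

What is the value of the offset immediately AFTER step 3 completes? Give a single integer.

Answer: 16

Derivation:
After 1 (seek(8, SET)): offset=8
After 2 (seek(+1, CUR)): offset=9
After 3 (read(7)): returned 'B4S1GRA', offset=16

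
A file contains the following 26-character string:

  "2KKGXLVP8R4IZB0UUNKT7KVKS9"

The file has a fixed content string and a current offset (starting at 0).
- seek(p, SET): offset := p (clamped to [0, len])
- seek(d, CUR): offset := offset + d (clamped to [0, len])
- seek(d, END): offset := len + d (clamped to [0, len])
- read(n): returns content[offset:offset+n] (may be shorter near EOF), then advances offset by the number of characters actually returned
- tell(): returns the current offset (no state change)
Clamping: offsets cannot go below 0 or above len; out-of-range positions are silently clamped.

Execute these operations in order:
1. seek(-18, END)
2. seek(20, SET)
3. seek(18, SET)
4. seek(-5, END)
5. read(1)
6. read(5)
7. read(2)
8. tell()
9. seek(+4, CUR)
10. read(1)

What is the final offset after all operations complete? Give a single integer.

Answer: 26

Derivation:
After 1 (seek(-18, END)): offset=8
After 2 (seek(20, SET)): offset=20
After 3 (seek(18, SET)): offset=18
After 4 (seek(-5, END)): offset=21
After 5 (read(1)): returned 'K', offset=22
After 6 (read(5)): returned 'VKS9', offset=26
After 7 (read(2)): returned '', offset=26
After 8 (tell()): offset=26
After 9 (seek(+4, CUR)): offset=26
After 10 (read(1)): returned '', offset=26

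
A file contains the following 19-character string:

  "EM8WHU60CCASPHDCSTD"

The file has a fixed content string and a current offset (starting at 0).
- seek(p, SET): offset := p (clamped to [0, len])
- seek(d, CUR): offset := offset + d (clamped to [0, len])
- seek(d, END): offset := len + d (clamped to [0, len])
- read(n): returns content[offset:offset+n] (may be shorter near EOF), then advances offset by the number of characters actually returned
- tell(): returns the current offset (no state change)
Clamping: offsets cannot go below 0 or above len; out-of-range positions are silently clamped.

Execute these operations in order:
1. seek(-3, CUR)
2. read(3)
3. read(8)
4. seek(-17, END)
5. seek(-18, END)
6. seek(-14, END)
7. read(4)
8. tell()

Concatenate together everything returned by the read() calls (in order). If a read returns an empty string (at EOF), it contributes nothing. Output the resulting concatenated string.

Answer: EM8WHU60CCAU60C

Derivation:
After 1 (seek(-3, CUR)): offset=0
After 2 (read(3)): returned 'EM8', offset=3
After 3 (read(8)): returned 'WHU60CCA', offset=11
After 4 (seek(-17, END)): offset=2
After 5 (seek(-18, END)): offset=1
After 6 (seek(-14, END)): offset=5
After 7 (read(4)): returned 'U60C', offset=9
After 8 (tell()): offset=9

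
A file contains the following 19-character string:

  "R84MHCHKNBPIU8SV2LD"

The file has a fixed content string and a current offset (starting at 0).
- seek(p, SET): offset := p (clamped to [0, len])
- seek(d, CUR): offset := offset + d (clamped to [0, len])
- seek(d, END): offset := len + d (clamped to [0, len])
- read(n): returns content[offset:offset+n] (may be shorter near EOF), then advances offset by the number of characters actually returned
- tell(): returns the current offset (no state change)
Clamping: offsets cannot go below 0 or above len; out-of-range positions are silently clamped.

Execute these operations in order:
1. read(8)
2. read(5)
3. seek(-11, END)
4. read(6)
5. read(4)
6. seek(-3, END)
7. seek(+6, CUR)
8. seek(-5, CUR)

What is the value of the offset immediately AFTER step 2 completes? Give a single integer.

Answer: 13

Derivation:
After 1 (read(8)): returned 'R84MHCHK', offset=8
After 2 (read(5)): returned 'NBPIU', offset=13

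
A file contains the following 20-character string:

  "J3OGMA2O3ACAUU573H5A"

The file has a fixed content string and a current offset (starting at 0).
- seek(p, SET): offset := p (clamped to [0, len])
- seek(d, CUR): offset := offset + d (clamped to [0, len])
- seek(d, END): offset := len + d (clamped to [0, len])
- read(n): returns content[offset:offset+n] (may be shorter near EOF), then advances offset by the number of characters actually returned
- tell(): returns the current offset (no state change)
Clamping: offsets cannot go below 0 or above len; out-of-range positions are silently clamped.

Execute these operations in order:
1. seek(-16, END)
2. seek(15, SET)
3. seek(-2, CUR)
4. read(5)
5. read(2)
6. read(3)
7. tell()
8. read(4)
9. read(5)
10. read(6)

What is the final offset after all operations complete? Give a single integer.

Answer: 20

Derivation:
After 1 (seek(-16, END)): offset=4
After 2 (seek(15, SET)): offset=15
After 3 (seek(-2, CUR)): offset=13
After 4 (read(5)): returned 'U573H', offset=18
After 5 (read(2)): returned '5A', offset=20
After 6 (read(3)): returned '', offset=20
After 7 (tell()): offset=20
After 8 (read(4)): returned '', offset=20
After 9 (read(5)): returned '', offset=20
After 10 (read(6)): returned '', offset=20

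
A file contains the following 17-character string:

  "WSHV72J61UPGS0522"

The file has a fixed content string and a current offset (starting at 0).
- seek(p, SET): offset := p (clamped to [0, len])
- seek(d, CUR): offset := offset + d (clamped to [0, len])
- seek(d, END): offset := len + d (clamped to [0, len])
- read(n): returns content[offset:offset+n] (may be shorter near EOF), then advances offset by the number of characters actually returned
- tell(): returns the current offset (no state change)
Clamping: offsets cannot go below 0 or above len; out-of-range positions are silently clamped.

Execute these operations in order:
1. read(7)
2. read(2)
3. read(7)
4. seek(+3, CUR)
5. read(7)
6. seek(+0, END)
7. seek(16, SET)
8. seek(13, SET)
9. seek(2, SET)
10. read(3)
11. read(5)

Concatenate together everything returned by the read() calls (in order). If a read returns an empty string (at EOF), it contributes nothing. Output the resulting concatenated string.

Answer: WSHV72J61UPGS052HV72J61U

Derivation:
After 1 (read(7)): returned 'WSHV72J', offset=7
After 2 (read(2)): returned '61', offset=9
After 3 (read(7)): returned 'UPGS052', offset=16
After 4 (seek(+3, CUR)): offset=17
After 5 (read(7)): returned '', offset=17
After 6 (seek(+0, END)): offset=17
After 7 (seek(16, SET)): offset=16
After 8 (seek(13, SET)): offset=13
After 9 (seek(2, SET)): offset=2
After 10 (read(3)): returned 'HV7', offset=5
After 11 (read(5)): returned '2J61U', offset=10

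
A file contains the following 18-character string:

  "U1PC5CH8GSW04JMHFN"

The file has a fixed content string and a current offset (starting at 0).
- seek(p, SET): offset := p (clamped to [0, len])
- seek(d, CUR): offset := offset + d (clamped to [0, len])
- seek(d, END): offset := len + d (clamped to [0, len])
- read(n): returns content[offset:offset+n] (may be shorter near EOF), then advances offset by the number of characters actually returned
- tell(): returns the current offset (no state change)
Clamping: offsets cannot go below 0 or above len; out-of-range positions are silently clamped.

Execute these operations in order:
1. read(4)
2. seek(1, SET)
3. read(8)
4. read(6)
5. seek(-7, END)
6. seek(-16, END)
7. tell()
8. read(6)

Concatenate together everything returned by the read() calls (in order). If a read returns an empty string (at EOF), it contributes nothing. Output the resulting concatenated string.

Answer: U1PC1PC5CH8GSW04JMPC5CH8

Derivation:
After 1 (read(4)): returned 'U1PC', offset=4
After 2 (seek(1, SET)): offset=1
After 3 (read(8)): returned '1PC5CH8G', offset=9
After 4 (read(6)): returned 'SW04JM', offset=15
After 5 (seek(-7, END)): offset=11
After 6 (seek(-16, END)): offset=2
After 7 (tell()): offset=2
After 8 (read(6)): returned 'PC5CH8', offset=8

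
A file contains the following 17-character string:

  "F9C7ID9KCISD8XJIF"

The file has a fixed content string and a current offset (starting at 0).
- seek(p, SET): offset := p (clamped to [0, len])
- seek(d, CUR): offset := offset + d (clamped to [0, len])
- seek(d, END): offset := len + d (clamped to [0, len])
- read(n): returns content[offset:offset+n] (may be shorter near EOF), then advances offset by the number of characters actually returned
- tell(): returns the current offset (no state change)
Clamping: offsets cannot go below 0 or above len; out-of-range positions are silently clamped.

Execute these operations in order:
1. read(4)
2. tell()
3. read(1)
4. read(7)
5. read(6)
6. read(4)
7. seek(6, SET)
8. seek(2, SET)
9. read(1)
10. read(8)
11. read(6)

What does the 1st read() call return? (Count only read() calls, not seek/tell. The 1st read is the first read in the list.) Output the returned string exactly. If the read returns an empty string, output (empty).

After 1 (read(4)): returned 'F9C7', offset=4
After 2 (tell()): offset=4
After 3 (read(1)): returned 'I', offset=5
After 4 (read(7)): returned 'D9KCISD', offset=12
After 5 (read(6)): returned '8XJIF', offset=17
After 6 (read(4)): returned '', offset=17
After 7 (seek(6, SET)): offset=6
After 8 (seek(2, SET)): offset=2
After 9 (read(1)): returned 'C', offset=3
After 10 (read(8)): returned '7ID9KCIS', offset=11
After 11 (read(6)): returned 'D8XJIF', offset=17

Answer: F9C7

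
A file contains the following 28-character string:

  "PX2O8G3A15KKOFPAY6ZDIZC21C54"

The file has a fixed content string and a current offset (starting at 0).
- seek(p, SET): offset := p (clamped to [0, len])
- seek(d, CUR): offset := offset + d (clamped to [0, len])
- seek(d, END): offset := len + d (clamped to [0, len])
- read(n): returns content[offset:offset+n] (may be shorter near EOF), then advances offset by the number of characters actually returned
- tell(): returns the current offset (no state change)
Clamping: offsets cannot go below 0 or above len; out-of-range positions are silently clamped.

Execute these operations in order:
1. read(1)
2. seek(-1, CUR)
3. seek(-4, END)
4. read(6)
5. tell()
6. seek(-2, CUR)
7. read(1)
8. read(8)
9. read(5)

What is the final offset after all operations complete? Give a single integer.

After 1 (read(1)): returned 'P', offset=1
After 2 (seek(-1, CUR)): offset=0
After 3 (seek(-4, END)): offset=24
After 4 (read(6)): returned '1C54', offset=28
After 5 (tell()): offset=28
After 6 (seek(-2, CUR)): offset=26
After 7 (read(1)): returned '5', offset=27
After 8 (read(8)): returned '4', offset=28
After 9 (read(5)): returned '', offset=28

Answer: 28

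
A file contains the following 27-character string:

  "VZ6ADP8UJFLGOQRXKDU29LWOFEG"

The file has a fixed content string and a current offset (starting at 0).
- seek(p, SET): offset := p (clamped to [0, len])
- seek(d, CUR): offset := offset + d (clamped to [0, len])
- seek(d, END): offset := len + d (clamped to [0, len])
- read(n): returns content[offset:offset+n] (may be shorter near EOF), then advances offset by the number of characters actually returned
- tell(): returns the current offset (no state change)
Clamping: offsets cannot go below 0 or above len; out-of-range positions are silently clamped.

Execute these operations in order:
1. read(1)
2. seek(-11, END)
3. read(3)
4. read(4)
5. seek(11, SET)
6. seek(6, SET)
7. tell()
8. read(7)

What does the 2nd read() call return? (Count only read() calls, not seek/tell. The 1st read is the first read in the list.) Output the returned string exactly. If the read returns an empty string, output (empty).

After 1 (read(1)): returned 'V', offset=1
After 2 (seek(-11, END)): offset=16
After 3 (read(3)): returned 'KDU', offset=19
After 4 (read(4)): returned '29LW', offset=23
After 5 (seek(11, SET)): offset=11
After 6 (seek(6, SET)): offset=6
After 7 (tell()): offset=6
After 8 (read(7)): returned '8UJFLGO', offset=13

Answer: KDU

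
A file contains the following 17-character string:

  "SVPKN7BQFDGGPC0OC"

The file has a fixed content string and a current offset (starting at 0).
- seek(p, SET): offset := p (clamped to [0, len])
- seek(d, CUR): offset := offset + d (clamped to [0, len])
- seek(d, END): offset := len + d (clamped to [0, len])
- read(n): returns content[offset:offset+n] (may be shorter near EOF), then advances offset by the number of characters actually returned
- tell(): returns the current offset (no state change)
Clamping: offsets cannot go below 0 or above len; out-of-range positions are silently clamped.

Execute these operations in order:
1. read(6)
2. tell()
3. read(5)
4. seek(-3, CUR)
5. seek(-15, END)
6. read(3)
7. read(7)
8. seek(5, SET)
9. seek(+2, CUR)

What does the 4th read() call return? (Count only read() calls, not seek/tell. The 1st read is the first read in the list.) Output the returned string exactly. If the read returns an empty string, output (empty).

After 1 (read(6)): returned 'SVPKN7', offset=6
After 2 (tell()): offset=6
After 3 (read(5)): returned 'BQFDG', offset=11
After 4 (seek(-3, CUR)): offset=8
After 5 (seek(-15, END)): offset=2
After 6 (read(3)): returned 'PKN', offset=5
After 7 (read(7)): returned '7BQFDGG', offset=12
After 8 (seek(5, SET)): offset=5
After 9 (seek(+2, CUR)): offset=7

Answer: 7BQFDGG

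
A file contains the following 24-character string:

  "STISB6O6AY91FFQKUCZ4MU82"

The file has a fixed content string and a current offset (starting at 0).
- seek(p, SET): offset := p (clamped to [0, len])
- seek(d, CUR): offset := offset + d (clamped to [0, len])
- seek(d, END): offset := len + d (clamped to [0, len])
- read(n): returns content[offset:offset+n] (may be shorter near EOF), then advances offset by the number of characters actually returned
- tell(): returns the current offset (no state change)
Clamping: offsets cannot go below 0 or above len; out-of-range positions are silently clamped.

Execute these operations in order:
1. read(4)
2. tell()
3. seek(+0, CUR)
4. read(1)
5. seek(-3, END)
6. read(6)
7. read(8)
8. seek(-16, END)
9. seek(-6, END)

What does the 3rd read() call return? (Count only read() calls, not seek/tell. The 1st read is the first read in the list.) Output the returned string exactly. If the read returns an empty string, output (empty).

After 1 (read(4)): returned 'STIS', offset=4
After 2 (tell()): offset=4
After 3 (seek(+0, CUR)): offset=4
After 4 (read(1)): returned 'B', offset=5
After 5 (seek(-3, END)): offset=21
After 6 (read(6)): returned 'U82', offset=24
After 7 (read(8)): returned '', offset=24
After 8 (seek(-16, END)): offset=8
After 9 (seek(-6, END)): offset=18

Answer: U82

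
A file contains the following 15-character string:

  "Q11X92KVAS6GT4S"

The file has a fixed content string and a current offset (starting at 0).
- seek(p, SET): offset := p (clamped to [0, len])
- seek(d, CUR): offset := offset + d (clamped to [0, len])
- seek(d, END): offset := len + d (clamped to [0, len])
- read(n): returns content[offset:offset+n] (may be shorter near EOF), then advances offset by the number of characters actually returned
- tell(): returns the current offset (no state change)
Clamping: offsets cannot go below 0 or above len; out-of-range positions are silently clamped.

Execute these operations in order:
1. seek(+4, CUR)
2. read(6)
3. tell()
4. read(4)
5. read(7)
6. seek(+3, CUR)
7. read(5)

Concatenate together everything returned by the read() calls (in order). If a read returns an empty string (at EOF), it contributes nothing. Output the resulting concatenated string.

After 1 (seek(+4, CUR)): offset=4
After 2 (read(6)): returned '92KVAS', offset=10
After 3 (tell()): offset=10
After 4 (read(4)): returned '6GT4', offset=14
After 5 (read(7)): returned 'S', offset=15
After 6 (seek(+3, CUR)): offset=15
After 7 (read(5)): returned '', offset=15

Answer: 92KVAS6GT4S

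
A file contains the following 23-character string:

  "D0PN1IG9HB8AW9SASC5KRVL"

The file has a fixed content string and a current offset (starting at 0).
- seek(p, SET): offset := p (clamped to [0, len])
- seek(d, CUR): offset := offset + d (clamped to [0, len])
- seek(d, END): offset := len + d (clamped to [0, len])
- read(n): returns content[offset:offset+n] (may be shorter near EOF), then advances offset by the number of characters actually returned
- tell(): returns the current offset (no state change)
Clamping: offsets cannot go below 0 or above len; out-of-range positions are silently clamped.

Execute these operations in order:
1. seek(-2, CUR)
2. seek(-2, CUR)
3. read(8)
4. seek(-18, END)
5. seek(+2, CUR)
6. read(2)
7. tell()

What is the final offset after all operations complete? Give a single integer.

Answer: 9

Derivation:
After 1 (seek(-2, CUR)): offset=0
After 2 (seek(-2, CUR)): offset=0
After 3 (read(8)): returned 'D0PN1IG9', offset=8
After 4 (seek(-18, END)): offset=5
After 5 (seek(+2, CUR)): offset=7
After 6 (read(2)): returned '9H', offset=9
After 7 (tell()): offset=9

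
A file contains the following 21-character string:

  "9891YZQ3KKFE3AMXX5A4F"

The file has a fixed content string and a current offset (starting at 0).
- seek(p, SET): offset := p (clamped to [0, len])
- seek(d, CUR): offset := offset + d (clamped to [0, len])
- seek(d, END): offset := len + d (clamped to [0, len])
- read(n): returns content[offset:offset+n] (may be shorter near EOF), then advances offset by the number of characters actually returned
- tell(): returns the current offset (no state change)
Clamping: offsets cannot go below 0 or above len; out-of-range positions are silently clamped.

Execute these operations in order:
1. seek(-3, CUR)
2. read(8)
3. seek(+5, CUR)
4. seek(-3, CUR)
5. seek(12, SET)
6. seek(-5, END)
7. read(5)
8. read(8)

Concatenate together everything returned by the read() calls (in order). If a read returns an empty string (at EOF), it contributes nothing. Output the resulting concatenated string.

Answer: 9891YZQ3X5A4F

Derivation:
After 1 (seek(-3, CUR)): offset=0
After 2 (read(8)): returned '9891YZQ3', offset=8
After 3 (seek(+5, CUR)): offset=13
After 4 (seek(-3, CUR)): offset=10
After 5 (seek(12, SET)): offset=12
After 6 (seek(-5, END)): offset=16
After 7 (read(5)): returned 'X5A4F', offset=21
After 8 (read(8)): returned '', offset=21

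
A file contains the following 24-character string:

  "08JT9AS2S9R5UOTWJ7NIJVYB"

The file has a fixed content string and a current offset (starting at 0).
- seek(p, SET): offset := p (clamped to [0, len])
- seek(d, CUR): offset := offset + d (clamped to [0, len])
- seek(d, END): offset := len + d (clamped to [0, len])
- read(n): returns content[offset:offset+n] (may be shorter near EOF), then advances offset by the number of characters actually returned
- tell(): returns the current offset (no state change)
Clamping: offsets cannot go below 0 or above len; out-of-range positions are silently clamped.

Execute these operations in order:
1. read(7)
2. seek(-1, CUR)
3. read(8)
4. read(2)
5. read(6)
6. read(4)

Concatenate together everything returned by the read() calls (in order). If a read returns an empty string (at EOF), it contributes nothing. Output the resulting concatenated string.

Answer: 08JT9ASS2S9R5UOTWJ7NIJVYB

Derivation:
After 1 (read(7)): returned '08JT9AS', offset=7
After 2 (seek(-1, CUR)): offset=6
After 3 (read(8)): returned 'S2S9R5UO', offset=14
After 4 (read(2)): returned 'TW', offset=16
After 5 (read(6)): returned 'J7NIJV', offset=22
After 6 (read(4)): returned 'YB', offset=24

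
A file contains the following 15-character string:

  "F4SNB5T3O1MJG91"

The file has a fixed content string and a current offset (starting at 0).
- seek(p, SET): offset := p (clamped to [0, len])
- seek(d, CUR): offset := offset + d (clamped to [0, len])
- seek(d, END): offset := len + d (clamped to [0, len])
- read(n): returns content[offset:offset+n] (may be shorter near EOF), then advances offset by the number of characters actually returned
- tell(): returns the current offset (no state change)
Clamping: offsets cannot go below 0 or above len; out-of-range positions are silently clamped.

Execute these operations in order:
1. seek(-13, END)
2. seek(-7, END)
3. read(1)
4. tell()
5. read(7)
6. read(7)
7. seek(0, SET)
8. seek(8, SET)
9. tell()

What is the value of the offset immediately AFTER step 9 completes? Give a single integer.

Answer: 8

Derivation:
After 1 (seek(-13, END)): offset=2
After 2 (seek(-7, END)): offset=8
After 3 (read(1)): returned 'O', offset=9
After 4 (tell()): offset=9
After 5 (read(7)): returned '1MJG91', offset=15
After 6 (read(7)): returned '', offset=15
After 7 (seek(0, SET)): offset=0
After 8 (seek(8, SET)): offset=8
After 9 (tell()): offset=8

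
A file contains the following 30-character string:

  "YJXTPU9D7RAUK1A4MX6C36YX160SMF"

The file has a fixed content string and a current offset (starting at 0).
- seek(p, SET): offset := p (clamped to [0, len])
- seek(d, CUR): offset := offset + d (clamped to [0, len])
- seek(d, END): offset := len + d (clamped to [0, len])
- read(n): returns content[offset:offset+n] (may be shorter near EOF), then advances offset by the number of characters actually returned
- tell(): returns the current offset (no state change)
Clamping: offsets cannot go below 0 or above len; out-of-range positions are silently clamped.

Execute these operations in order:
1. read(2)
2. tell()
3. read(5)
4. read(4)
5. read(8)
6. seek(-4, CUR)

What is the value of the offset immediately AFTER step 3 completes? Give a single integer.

Answer: 7

Derivation:
After 1 (read(2)): returned 'YJ', offset=2
After 2 (tell()): offset=2
After 3 (read(5)): returned 'XTPU9', offset=7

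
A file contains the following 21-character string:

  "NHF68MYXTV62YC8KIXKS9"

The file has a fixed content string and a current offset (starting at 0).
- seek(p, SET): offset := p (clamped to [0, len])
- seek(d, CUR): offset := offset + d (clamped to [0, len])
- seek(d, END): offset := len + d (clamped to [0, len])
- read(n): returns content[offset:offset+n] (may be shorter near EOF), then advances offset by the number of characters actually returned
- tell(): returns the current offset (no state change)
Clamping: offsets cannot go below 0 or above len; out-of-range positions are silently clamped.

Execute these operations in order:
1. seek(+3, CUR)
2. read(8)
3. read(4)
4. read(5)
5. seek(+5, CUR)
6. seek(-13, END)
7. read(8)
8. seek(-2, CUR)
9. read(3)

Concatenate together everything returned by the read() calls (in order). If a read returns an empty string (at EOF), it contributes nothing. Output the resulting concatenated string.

After 1 (seek(+3, CUR)): offset=3
After 2 (read(8)): returned '68MYXTV6', offset=11
After 3 (read(4)): returned '2YC8', offset=15
After 4 (read(5)): returned 'KIXKS', offset=20
After 5 (seek(+5, CUR)): offset=21
After 6 (seek(-13, END)): offset=8
After 7 (read(8)): returned 'TV62YC8K', offset=16
After 8 (seek(-2, CUR)): offset=14
After 9 (read(3)): returned '8KI', offset=17

Answer: 68MYXTV62YC8KIXKSTV62YC8K8KI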